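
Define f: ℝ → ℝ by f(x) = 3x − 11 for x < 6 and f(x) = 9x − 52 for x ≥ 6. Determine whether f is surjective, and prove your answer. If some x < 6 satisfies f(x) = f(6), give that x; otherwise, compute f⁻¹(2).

Both pieces are strictly increasing (slopes 3 and 9), so each is injective on its own interval.
The left piece maps (−∞, 6) onto (−∞, 7); the right piece maps [6, ∞) onto [2, ∞).
The union (−∞, 7) ∪ [2, ∞) covers ℝ, so f is surjective.
For the follow-up: the images overlap, so an x < 6 with f(x) = f(6) exists. f(6) = 2; solving 3x − 11 = 2 for x < 6 gives x = (2 + 11)/3 = 13/3.

13/3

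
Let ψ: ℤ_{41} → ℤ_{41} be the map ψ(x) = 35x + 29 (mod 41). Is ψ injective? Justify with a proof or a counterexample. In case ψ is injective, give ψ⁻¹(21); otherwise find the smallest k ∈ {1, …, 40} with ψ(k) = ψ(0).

Suppose ψ(a) = ψ(b) in ℤ_{41}. Then 35a + 29 ≡ 35b + 29 (mod 41), therefore 35(a − b) ≡ 0 (mod 41).
Since gcd(35, 41) = 1, 35 is invertible modulo 41, therefore a − b ≡ 0 (mod 41), i.e. a = b.
Therefore ψ is injective.
We now compute 35⁻¹ mod 41 explicitly. Euclid's algorithm: 41 = 1·35 + 6, 35 = 5·6 + 5, 6 = 1·5 + 1; back-substituting gives 1 = 34·35 − 29·41, so 35⁻¹ ≡ 34 (mod 41).
Since ψ is injective, we compute ψ⁻¹(21): solve 35x + 29 ≡ 21 (mod 41), i.e. 35x ≡ 33 (mod 41).
Multiplying by 35⁻¹ = 34 gives x ≡ 34·33 = 1122 = 27·41 + 15 ≡ 15 (mod 41).
Check: ψ(15) = 35·15 + 29 = 554 = 13·41 + 21 ≡ 21 (mod 41).

15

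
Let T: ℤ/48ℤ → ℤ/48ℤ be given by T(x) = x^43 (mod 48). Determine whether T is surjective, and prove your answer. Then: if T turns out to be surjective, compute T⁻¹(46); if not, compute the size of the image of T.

27

T(0) = 0^43 = 0.
T(6): Repeated squaring mod 48: 6^1 ≡ 6, 6^2 ≡ 6² = 36, 6^4 ≡ 36² = 1296 ≡ 0, 6^8 ≡ 0² = 0, 6^16 ≡ 0² = 0, 6^32 ≡ 0² = 0. Since 43 = 32 + 8 + 2 + 1, 6^43 ≡ 0·0·36·6: 0·0 = 0, then 0·36 = 0, then 0·6 = 0. So 6^43 ≡ 0 (mod 48).
So T(0) = T(6) = 0 while 0 ≠ 6, therefore T is not injective.
A non-injective map from the 48-element set ℤ/48ℤ to itself takes at most 47 distinct values, so it cannot be surjective. Thus T is not surjective.
Since T is not surjective, we determine |image(T)|. Computing x^43 mod 48 for each x (by repeated squaring, reducing mod 48 at every step), the values T(0), T(1), …, T(47) are: 0, 1, 32, 27, 16, 29, 0, 7, 32, 9, 16, 35, 0, 37, 32, 15, 16, 17, 0, 43, 32, 45, 16, 23, 0, 25, 32, 3, 16, 5, 0, 31, 32, 33, 16, 11, 0, 13, 32, 39, 16, 41, 0, 19, 32, 21, 16, 47.
The distinct values are {0, 1, 3, 5, 7, 9, 11, 13, 15, 16, 17, 19, 21, 23, 25, 27, 29, 31, 32, 33, 35, 37, 39, 41, 43, 45, 47}; there are 27 of them.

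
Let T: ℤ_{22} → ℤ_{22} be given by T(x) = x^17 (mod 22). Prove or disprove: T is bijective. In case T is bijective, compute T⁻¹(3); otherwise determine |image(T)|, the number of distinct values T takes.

5

Computing x^17 mod 22 for each x (by repeated squaring, reducing mod 22 at every step), the values T(0), T(1), …, T(21) are: 0, 1, 18, 9, 16, 3, 8, 17, 2, 15, 10, 11, 12, 7, 20, 5, 14, 19, 6, 13, 4, 21.
Every element of ℤ_{22} appears exactly once in this list, so T is a bijection, and in particular bijective.
Since T is bijective, we read off the preimage of 3 from the same table: T(5) = 3, so T⁻¹(3) = 5.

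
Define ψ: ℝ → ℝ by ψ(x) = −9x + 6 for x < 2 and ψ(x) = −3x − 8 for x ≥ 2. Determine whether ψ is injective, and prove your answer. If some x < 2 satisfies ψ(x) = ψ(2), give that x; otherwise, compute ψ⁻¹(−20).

Both pieces are strictly decreasing (slopes −9 and −3), so each is injective on its own interval.
The left piece maps (−∞, 2) onto (−12, ∞); the right piece maps [2, ∞) onto (−∞, −14].
These images are disjoint, so no value is attained by both pieces. Hence ψ is injective.
Because the two images are disjoint, no x < 2 has ψ(x) = ψ(2), so we compute ψ⁻¹(−20): −20 lies in (−∞, −14], so solve −3x − 8 = −20: x = (−20 + 8)/(−3) = 4.

4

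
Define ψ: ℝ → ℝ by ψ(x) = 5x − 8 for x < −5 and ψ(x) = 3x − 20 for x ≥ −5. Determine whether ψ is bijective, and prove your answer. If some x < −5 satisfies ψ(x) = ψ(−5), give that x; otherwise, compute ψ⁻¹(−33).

-27/5

Both pieces are strictly increasing (slopes 5 and 3), so each is injective on its own interval.
The left piece maps (−∞, −5) onto (−∞, −33); the right piece maps [−5, ∞) onto [−35, ∞).
These images overlap. In particular ψ(−5) = −35 (right piece), and solving 5x − 8 = −35 on the left piece gives x = −27/5 < −5.
So ψ(−27/5) = ψ(−5) with −27/5 ≠ −5, and ψ is not injective, hence not bijective. This x = −27/5 is the requested value below −5.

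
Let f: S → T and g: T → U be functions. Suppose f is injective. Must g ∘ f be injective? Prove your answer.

not injective

No. Take S = T = U = {1, 2}, f = identity (injective), and g(x) = 1 for every x.
Then (g ∘ f)(1) = 1 = (g ∘ f)(2) with 1 ≠ 2, so g ∘ f is not injective.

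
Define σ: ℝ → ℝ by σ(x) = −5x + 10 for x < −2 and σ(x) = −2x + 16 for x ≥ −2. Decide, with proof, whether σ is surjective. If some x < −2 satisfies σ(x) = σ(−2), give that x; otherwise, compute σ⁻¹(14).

Both pieces are strictly decreasing (slopes −5 and −2), so each is injective on its own interval.
The left piece maps (−∞, −2) onto (20, ∞); the right piece maps [−2, ∞) onto (−∞, 20].
These images together cover ℝ, so σ is surjective.
Because the two images are disjoint, no x < −2 has σ(x) = σ(−2), so we compute σ⁻¹(14): 14 lies in (−∞, 20], so solve −2x + 16 = 14: x = (14 − 16)/(−2) = 1.

1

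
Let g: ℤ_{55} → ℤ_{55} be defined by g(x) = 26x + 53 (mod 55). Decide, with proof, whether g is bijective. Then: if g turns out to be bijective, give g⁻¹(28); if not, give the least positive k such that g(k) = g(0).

Suppose g(u) = g(v) in ℤ_{55}. Then 26u + 53 ≡ 26v + 53 (mod 55), so 26(u − v) ≡ 0 (mod 55).
Since gcd(26, 55) = 1, 26 is invertible modulo 55, therefore u − v ≡ 0 (mod 55), i.e. u = v.
We now compute 26⁻¹ mod 55 explicitly. Euclid's algorithm: 55 = 2·26 + 3, 26 = 8·3 + 2, 3 = 1·2 + 1; back-substituting gives 1 = 36·26 − 17·55, so 26⁻¹ ≡ 36 (mod 55).
For any y ∈ ℤ_{55}, x = 36(y − 53) mod 55 satisfies g(x) = 26·36(y − 53) + 53 ≡ y (since 26·36 ≡ 1 mod 55). So every y has a preimage.
So g is bijective.
Since g is bijective, we find g⁻¹(28): we need 26x ≡ 28 − 53 ≡ 30 (mod 55). Using 26⁻¹ = 36: x ≡ 36·30 = 1080 = 19·55 + 35, so x = 35.
Check: g(35) = 26·35 + 53 = 963 = 17·55 + 28 ≡ 28 (mod 55).

35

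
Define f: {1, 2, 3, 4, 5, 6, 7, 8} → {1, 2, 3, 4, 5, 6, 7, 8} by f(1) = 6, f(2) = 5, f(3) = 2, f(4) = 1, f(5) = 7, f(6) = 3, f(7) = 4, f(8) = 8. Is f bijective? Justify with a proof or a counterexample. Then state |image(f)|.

The values 6, 5, 2, 1, 7, 3, 4, 8 are a permutation of {1, 2, 3, 4, 5, 6, 7, 8}: each element appears exactly once.
So f is injective and surjective, hence bijective.
The image of f is {1, 2, 3, 4, 5, 6, 7, 8}, which has 8 elements.

8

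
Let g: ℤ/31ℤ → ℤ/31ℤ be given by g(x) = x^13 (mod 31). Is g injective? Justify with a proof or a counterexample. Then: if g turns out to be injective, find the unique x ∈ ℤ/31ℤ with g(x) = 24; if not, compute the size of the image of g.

3

Since 31 is prime, the nonzero elements of ℤ/31ℤ form a cyclic group of order 30.
As gcd(13, 30) = 1, raising to the 13th power is a bijection on this group: if u^13 ≡ v^13 then (uv^{−1})^13 = 1, and the only element of order dividing gcd(13, 30) = 1 is 1, so u = v.
With g(0) = 0 this makes g injective on all of ℤ/31ℤ, hence bijective (finite equal-size domain and codomain). In particular g is injective.
Since g is injective, we find the preimage of 24. The inverse of x ↦ x^13 on (ℤ/31ℤ)^× is x ↦ x^7, because 13·7 = 91 = 3·30 + 1 ≡ 1 (mod 30) and x^{30} = 1 for x ≠ 0 (Fermat). So g⁻¹(24) = 24^7 mod 31.
Repeated squaring mod 31: 24^1 ≡ 24, 24^2 ≡ 24² = 576 ≡ 18, 24^4 ≡ 18² = 324 ≡ 14. Since 7 = 4 + 2 + 1, 24^7 ≡ 14·18·24: 14·18 = 252 ≡ 4, then 4·24 = 96 ≡ 3. So 24^7 ≡ 3 (mod 31).
Hence g⁻¹(24) = 3.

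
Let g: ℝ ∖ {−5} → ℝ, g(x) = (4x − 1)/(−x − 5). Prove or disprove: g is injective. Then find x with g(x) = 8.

-13/4

Suppose g(a) = g(b). Cross-multiplying: (4a − 1)(−b − 5) = (4b − 1)(−a − 5).
Expanding both sides and cancelling the symmetric terms leaves −21·(a − b) = 0. Since −21 ≠ 0, a = b. So g is injective.
Solving g(x) = 8: cross-multiplying gives 4x − 1 = 8(−x − 5), which rearranges to 12x = −39, so x = −13/4.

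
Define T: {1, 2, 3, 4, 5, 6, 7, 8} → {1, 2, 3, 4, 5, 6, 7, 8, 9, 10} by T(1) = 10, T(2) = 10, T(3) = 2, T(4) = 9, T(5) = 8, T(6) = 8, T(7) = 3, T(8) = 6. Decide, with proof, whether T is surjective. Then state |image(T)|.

No element maps to 1, so T is not surjective.
The image of T is {2, 3, 6, 8, 9, 10}, which has 6 elements.

6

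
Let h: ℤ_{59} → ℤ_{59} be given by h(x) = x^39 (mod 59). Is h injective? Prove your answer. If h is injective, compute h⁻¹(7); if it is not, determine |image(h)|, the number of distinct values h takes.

48

Since 59 is prime, the nonzero elements of ℤ_{59} form a cyclic group of order 58.
As gcd(39, 58) = 1, raising to the 39th power is a bijection on this group: if s^39 ≡ t^39 then (st^{−1})^39 = 1, and the only element of order dividing gcd(39, 58) = 1 is 1, so s = t.
With h(0) = 0 this makes h injective on all of ℤ_{59}, hence bijective (finite equal-size domain and codomain). In particular h is injective.
Since h is injective, we find the preimage of 7. The inverse of x ↦ x^39 on (ℤ_{59})^× is x ↦ x^3, because 39·3 = 117 = 2·58 + 1 ≡ 1 (mod 58) and x^{58} = 1 for x ≠ 0 (Fermat). So h⁻¹(7) = 7^3 mod 59.
Repeated squaring mod 59: 7^1 ≡ 7, 7^2 ≡ 7² = 49. Since 3 = 2 + 1, 7^3 ≡ 49·7: 49·7 = 343 ≡ 48. So 7^3 ≡ 48 (mod 59).
Hence h⁻¹(7) = 48.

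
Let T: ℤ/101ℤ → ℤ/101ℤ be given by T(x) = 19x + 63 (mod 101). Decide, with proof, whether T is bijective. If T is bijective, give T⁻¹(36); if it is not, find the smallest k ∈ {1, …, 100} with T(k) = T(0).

If T(a) = T(b), then 19a ≡ 19b (mod 101). Because gcd(19, 101) = 1, we may cancel 19 to get a ≡ b (mod 101).
We now compute 19⁻¹ mod 101 explicitly. Euclid's algorithm: 101 = 5·19 + 6, 19 = 3·6 + 1; back-substituting gives 1 = 16·19 − 3·101, so 19⁻¹ ≡ 16 (mod 101).
Then y ↦ 16(y − 63) is a two-sided inverse to T, so every y ∈ ℤ/101ℤ has a preimage.
So T is bijective.
Since T is bijective, we find T⁻¹(36): we need 19x ≡ 36 − 63 ≡ 74 (mod 101). Using 19⁻¹ = 16: x ≡ 16·74 = 1184 = 11·101 + 73, so x = 73.
Check: T(73) = 19·73 + 63 = 1450 = 14·101 + 36 ≡ 36 (mod 101).

73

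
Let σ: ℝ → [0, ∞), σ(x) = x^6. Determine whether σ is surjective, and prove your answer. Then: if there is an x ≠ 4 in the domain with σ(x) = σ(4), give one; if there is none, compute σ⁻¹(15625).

For any y ∈ [0, ∞), x = y^{1/6} ∈ ℝ satisfies x^6 = y, so σ is surjective.
For the follow-up, such an x exists: taking x = −4 ∈ ℝ gives σ(−4) = 4096 = σ(4) with −4 ≠ 4.

-4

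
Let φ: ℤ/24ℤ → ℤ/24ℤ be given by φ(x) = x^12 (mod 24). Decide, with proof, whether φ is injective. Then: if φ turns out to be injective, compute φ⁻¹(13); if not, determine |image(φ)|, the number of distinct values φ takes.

φ(2): Repeated squaring mod 24: 2^1 ≡ 2, 2^2 ≡ 2² = 4, 2^4 ≡ 4² = 16, 2^8 ≡ 16² = 256 ≡ 16. Since 12 = 8 + 4, 2^12 ≡ 16·16: 16·16 = 256 ≡ 16. So 2^12 ≡ 16 (mod 24).
φ(4): Repeated squaring mod 24: 4^1 ≡ 4, 4^2 ≡ 4² = 16, 4^4 ≡ 16² = 256 ≡ 16, 4^8 ≡ 16² = 256 ≡ 16. Since 12 = 8 + 4, 4^12 ≡ 16·16: 16·16 = 256 ≡ 16. So 4^12 ≡ 16 (mod 24).
So φ(2) = φ(4) = 16 while 2 ≠ 4, therefore φ is not injective.
Since φ is not injective, we determine |image(φ)|. Computing x^12 mod 24 for each x (by repeated squaring, reducing mod 24 at every step), the values φ(0), φ(1), …, φ(23) are: 0, 1, 16, 9, 16, 1, 0, 1, 16, 9, 16, 1, 0, 1, 16, 9, 16, 1, 0, 1, 16, 9, 16, 1.
The distinct values are {0, 1, 9, 16}; there are 4 of them.

4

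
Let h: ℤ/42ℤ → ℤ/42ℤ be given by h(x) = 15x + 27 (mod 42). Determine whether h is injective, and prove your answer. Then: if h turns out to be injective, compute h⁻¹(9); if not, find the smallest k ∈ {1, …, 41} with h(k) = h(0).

14

We have gcd(15, 42) = 3 > 1. Taking a = 0 and b = 14: h(0) = 27 and h(14) = 15·14 + 27 = 237 ≡ 27 (mod 42).
So h(0) = h(14) while 0 ≠ 14, hence h is not injective.
Since h is not injective, we find the least positive k with h(k) = h(0): this means 15k ≡ 0 (mod 42), i.e. 42 ∣ 15k. Since gcd(15, 42) = 3, dividing through by 3 this holds exactly when 14 ∣ 5k, and as gcd(5, 14) = 1, exactly when 14 ∣ k.
The smallest positive such k is 14.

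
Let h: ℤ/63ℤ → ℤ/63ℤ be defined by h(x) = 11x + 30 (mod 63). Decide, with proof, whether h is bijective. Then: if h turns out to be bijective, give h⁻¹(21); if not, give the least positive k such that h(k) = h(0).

Suppose h(a) = h(b) in ℤ/63ℤ. Then 11a + 30 ≡ 11b + 30 (mod 63), hence 11(a − b) ≡ 0 (mod 63).
Since gcd(11, 63) = 1, 11 is invertible modulo 63, hence a − b ≡ 0 (mod 63), i.e. a = b.
We now compute 11⁻¹ mod 63 explicitly. Euclid's algorithm: 63 = 5·11 + 8, 11 = 1·8 + 3, 8 = 2·3 + 2, 3 = 1·2 + 1; back-substituting gives 1 = 23·11 − 4·63, so 11⁻¹ ≡ 23 (mod 63).
For any y ∈ ℤ/63ℤ, x = 23(y − 30) mod 63 satisfies h(x) = 11·23(y − 30) + 30 ≡ y (since 11·23 ≡ 1 mod 63). So every y has a preimage.
Thus h is bijective.
Since h is bijective, we compute h⁻¹(21): solve 11x + 30 ≡ 21 (mod 63), i.e. 11x ≡ 54 (mod 63).
Multiplying by 11⁻¹ = 23 gives x ≡ 23·54 = 1242 = 19·63 + 45 ≡ 45 (mod 63).
Check: h(45) = 11·45 + 30 = 525 = 8·63 + 21 ≡ 21 (mod 63).

45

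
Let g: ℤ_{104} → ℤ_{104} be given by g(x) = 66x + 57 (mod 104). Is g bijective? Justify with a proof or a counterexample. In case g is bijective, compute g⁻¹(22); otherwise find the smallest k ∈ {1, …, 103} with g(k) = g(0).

We have gcd(66, 104) = 2 > 1. Taking x_1 = 0 and x_2 = 52: g(0) = 57 and g(52) = 66·52 + 57 = 3489 ≡ 57 (mod 104).
So g(0) = g(52) while 0 ≠ 52, so g is not injective, hence not bijective.
Since g is not bijective, we find the least positive k with g(k) = g(0): this means 66k ≡ 0 (mod 104), i.e. 104 ∣ 66k. Since gcd(66, 104) = 2, dividing through by 2 this holds exactly when 52 ∣ 33k, and as gcd(33, 52) = 1, exactly when 52 ∣ k.
The smallest positive such k is 52.

52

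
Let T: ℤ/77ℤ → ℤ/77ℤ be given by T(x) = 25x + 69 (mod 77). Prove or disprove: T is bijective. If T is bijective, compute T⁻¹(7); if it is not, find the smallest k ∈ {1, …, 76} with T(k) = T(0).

Suppose T(x_1) = T(x_2) in ℤ/77ℤ. Then 25x_1 + 69 ≡ 25x_2 + 69 (mod 77), hence 25(x_1 − x_2) ≡ 0 (mod 77).
Since gcd(25, 77) = 1, 25 is invertible modulo 77, so x_1 − x_2 ≡ 0 (mod 77), i.e. x_1 = x_2.
We now compute 25⁻¹ mod 77 explicitly. Euclid's algorithm: 77 = 3·25 + 2, 25 = 12·2 + 1; back-substituting gives 1 = 37·25 − 12·77, so 25⁻¹ ≡ 37 (mod 77).
For any y ∈ ℤ/77ℤ, x = 37(y − 69) mod 77 satisfies T(x) = 25·37(y − 69) + 69 ≡ y (since 25·37 ≡ 1 mod 77). So every y has a preimage.
Hence T is bijective.
Since T is bijective, we compute T⁻¹(7): solve 25x + 69 ≡ 7 (mod 77), i.e. 25x ≡ 15 (mod 77).
Multiplying by 25⁻¹ = 37 gives x ≡ 37·15 = 555 = 7·77 + 16 ≡ 16 (mod 77).
Check: T(16) = 25·16 + 69 = 469 = 6·77 + 7 ≡ 7 (mod 77).

16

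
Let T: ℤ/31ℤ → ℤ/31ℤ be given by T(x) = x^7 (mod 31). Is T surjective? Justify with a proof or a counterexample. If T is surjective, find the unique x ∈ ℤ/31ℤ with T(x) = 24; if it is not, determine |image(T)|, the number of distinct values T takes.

Since 31 is prime, the nonzero elements of ℤ/31ℤ form a cyclic group of order 30.
As gcd(7, 30) = 1, raising to the 7th power is a bijection on this group: if u^7 ≡ v^7 then (uv^{−1})^7 = 1, and the only element of order dividing gcd(7, 30) = 1 is 1, so u = v.
With T(0) = 0 this makes T injective on all of ℤ/31ℤ, hence bijective (finite equal-size domain and codomain). In particular T is surjective.
Since T is surjective, we find the preimage of 24. The inverse of x ↦ x^7 on (ℤ/31ℤ)^× is x ↦ x^13, because 7·13 = 91 = 3·30 + 1 ≡ 1 (mod 30) and x^{30} = 1 for x ≠ 0 (Fermat). So T⁻¹(24) = 24^13 mod 31.
Repeated squaring mod 31: 24^1 ≡ 24, 24^2 ≡ 24² = 576 ≡ 18, 24^4 ≡ 18² = 324 ≡ 14, 24^8 ≡ 14² = 196 ≡ 10. Since 13 = 8 + 4 + 1, 24^13 ≡ 10·14·24: 10·14 = 140 ≡ 16, then 16·24 = 384 ≡ 12. So 24^13 ≡ 12 (mod 31).
Hence T⁻¹(24) = 12.

12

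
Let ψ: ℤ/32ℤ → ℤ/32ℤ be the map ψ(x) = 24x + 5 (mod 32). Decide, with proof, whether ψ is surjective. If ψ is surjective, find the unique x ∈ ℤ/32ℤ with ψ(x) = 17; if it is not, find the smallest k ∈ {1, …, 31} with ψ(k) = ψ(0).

4

Since gcd(24, 32) = 8, we have 24x ≡ 0 (mod 8) for all x, so ψ(x) ≡ 5 (mod 8).
But 0 ≢ 5 (mod 8), so 0 ∈ ℤ/32ℤ has no preimage. So ψ is not surjective.
Since ψ is not surjective, we find the least positive k with ψ(k) = ψ(0): this means 24k ≡ 0 (mod 32), i.e. 32 ∣ 24k. Since gcd(24, 32) = 8, dividing through by 8 this holds exactly when 4 ∣ 3k, and as gcd(3, 4) = 1, exactly when 4 ∣ k.
The smallest positive such k is 4.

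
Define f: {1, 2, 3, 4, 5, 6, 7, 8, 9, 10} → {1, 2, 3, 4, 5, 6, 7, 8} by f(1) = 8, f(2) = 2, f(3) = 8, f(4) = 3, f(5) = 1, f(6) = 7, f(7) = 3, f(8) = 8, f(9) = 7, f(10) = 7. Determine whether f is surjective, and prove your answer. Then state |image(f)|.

No element maps to 4, so f is not surjective.
The image of f is {1, 2, 3, 7, 8}, which has 5 elements.

5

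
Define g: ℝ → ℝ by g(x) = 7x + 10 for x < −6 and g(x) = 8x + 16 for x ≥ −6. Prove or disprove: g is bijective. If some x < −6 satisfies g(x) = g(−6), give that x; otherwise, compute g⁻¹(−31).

Both pieces are strictly increasing (slopes 7 and 8), so each is injective on its own interval.
The left piece maps (−∞, −6) onto (−∞, −32); the right piece maps [−6, ∞) onto [−32, ∞).
Since −32 = −32, the images partition ℝ: g is injective and surjective, hence bijective.
Because the two images are disjoint, no x < −6 has g(x) = g(−6), so we compute g⁻¹(−31): −31 lies in [−32, ∞), so solve 8x + 16 = −31: x = (−31 − 16)/8 = −47/8.

-47/8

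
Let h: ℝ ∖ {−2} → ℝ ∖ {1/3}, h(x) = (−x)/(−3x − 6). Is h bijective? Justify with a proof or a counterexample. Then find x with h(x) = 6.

Suppose h(u) = h(v). Cross-multiplying: (−u)(−3v − 6) = (−v)(−3u − 6).
Expanding both sides and cancelling the symmetric terms leaves 6·(u − v) = 0. Since 6 ≠ 0, u = v. Hence h is injective.
For any y ≠ 1/3, solving y(−3x − 6) = −x for x gives a well-defined x ≠ −2. So h is surjective.
Hence h is bijective.
Solving h(x) = 6: cross-multiplying gives −x = 6(−3x − 6), which rearranges to 17x = −36, so x = −36/17.

-36/17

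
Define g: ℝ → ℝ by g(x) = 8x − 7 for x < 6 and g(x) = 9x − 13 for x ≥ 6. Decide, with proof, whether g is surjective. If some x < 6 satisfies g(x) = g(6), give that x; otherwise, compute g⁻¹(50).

Both pieces are strictly increasing (slopes 8 and 9), so each is injective on its own interval.
The left piece maps (−∞, 6) onto (−∞, 41); the right piece maps [6, ∞) onto [41, ∞).
These images together cover ℝ, so g is surjective.
Because the two images are disjoint, no x < 6 has g(x) = g(6), so we compute g⁻¹(50): 50 lies in [41, ∞), so solve 9x − 13 = 50: x = (50 + 13)/9 = 7.

7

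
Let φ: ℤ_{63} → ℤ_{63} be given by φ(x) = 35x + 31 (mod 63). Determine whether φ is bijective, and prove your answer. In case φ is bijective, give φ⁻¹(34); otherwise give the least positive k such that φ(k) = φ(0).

9

We have gcd(35, 63) = 7 > 1. Taking a = 0 and b = 9: φ(0) = 31 and φ(9) = 35·9 + 31 = 346 ≡ 31 (mod 63).
So φ(0) = φ(9) while 0 ≠ 9, thus φ is not injective, hence not bijective.
Since φ is not bijective, we find the least positive k with φ(k) = φ(0): this means 35k ≡ 0 (mod 63), i.e. 63 ∣ 35k. Since gcd(35, 63) = 7, dividing through by 7 this holds exactly when 9 ∣ 5k, and as gcd(5, 9) = 1, exactly when 9 ∣ k.
The smallest positive such k is 9.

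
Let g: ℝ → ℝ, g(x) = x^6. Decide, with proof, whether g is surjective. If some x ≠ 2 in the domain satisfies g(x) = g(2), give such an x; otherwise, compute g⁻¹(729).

-2

Since 6 is even, x^6 ≥ 0 for all x ∈ ℝ, so −1 ∈ ℝ has no preimage. Hence g is not surjective.
For the follow-up, such an x exists: taking x = −2 ∈ ℝ gives g(−2) = 64 = g(2) with −2 ≠ 2.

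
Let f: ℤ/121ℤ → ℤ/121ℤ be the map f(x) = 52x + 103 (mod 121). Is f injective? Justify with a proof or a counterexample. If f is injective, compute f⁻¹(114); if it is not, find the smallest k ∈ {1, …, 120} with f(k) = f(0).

77

By definition, f is injective when f(x_1) = f(x_2) forces x_1 = x_2.
If f(x_1) = f(x_2), then 52x_1 ≡ 52x_2 (mod 121). Because gcd(52, 121) = 1, we may cancel 52 to get x_1 ≡ x_2 (mod 121).
Thus f is injective.
We now compute 52⁻¹ mod 121 explicitly. Euclid's algorithm: 121 = 2·52 + 17, 52 = 3·17 + 1; back-substituting gives 1 = 7·52 − 3·121, so 52⁻¹ ≡ 7 (mod 121).
Since f is injective, we find f⁻¹(114): we need 52x ≡ 114 − 103 ≡ 11 (mod 121). Using 52⁻¹ = 7: x ≡ 7·11 = 77, so x = 77.
Check: f(77) = 52·77 + 103 = 4107 = 33·121 + 114 ≡ 114 (mod 121).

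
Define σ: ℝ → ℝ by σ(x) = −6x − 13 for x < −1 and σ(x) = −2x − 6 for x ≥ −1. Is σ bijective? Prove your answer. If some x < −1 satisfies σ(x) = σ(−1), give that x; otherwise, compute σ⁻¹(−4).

-3/2

Both pieces are strictly decreasing (slopes −6 and −2), so each is injective on its own interval.
The left piece maps (−∞, −1) onto (−7, ∞); the right piece maps [−1, ∞) onto (−∞, −4].
These images overlap. In particular σ(−1) = −4 (right piece), and solving −6x − 13 = −4 on the left piece gives x = −3/2 < −1.
So σ(−3/2) = σ(−1) with −3/2 ≠ −1, and σ is not injective, hence not bijective. This x = −3/2 is the requested value below −1.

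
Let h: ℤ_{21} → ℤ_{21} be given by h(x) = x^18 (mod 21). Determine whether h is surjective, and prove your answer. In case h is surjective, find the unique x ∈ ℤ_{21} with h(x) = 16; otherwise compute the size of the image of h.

h(1) = 1^18 = 1.
h(2): Repeated squaring mod 21: 2^1 ≡ 2, 2^2 ≡ 2² = 4, 2^4 ≡ 4² = 16, 2^8 ≡ 16² = 256 ≡ 4, 2^16 ≡ 4² = 16. Since 18 = 16 + 2, 2^18 ≡ 16·4: 16·4 = 64 ≡ 1. So 2^18 ≡ 1 (mod 21).
So h(1) = h(2) = 1 while 1 ≠ 2, so h is not injective.
A non-injective map from the 21-element set ℤ_{21} to itself takes at most 20 distinct values, so it cannot be surjective. Hence h is not surjective.
Since h is not surjective, we determine |image(h)|. Computing x^18 mod 21 for each x (by repeated squaring, reducing mod 21 at every step), the values h(0), h(1), …, h(20) are: 0, 1, 1, 15, 1, 1, 15, 7, 1, 15, 1, 1, 15, 1, 7, 15, 1, 1, 15, 1, 1.
The distinct values are {0, 1, 7, 15}; there are 4 of them.

4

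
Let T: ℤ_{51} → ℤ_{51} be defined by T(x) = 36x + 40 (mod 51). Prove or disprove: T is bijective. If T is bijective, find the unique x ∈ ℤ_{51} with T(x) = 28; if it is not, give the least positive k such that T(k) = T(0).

17

We have gcd(36, 51) = 3 > 1. Taking u = 0 and v = 17: T(0) = 40 and T(17) = 36·17 + 40 = 652 ≡ 40 (mod 51).
So T(0) = T(17) while 0 ≠ 17, thus T is not injective, hence not bijective.
Since T is not bijective, we find the least positive k with T(k) = T(0): this means 36k ≡ 0 (mod 51), i.e. 51 ∣ 36k. Since gcd(36, 51) = 3, dividing through by 3 this holds exactly when 17 ∣ 12k, and as gcd(12, 17) = 1, exactly when 17 ∣ k.
The smallest positive such k is 17.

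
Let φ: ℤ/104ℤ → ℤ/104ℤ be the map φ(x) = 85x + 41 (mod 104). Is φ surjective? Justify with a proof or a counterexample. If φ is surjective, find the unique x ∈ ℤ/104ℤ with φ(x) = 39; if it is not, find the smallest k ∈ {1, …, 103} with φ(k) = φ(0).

Recall that surjectivity means every element of the codomain has a preimage under φ.
Since gcd(85, 104) = 1, 85 is invertible modulo 104. Euclid's algorithm: 104 = 1·85 + 19, 85 = 4·19 + 9, 19 = 2·9 + 1; back-substituting gives 1 = 93·85 − 76·104, so 85⁻¹ ≡ 93 (mod 104).
Then y ↦ 93(y − 41) is a two-sided inverse to φ, so every y ∈ ℤ/104ℤ has a preimage.
So φ is surjective.
Since φ is surjective, we compute φ⁻¹(39): solve 85x + 41 ≡ 39 (mod 104), i.e. 85x ≡ 102 (mod 104).
Multiplying by 85⁻¹ = 93 gives x ≡ 93·102 = 9486 = 91·104 + 22 ≡ 22 (mod 104).
Check: φ(22) = 85·22 + 41 = 1911 = 18·104 + 39 ≡ 39 (mod 104).

22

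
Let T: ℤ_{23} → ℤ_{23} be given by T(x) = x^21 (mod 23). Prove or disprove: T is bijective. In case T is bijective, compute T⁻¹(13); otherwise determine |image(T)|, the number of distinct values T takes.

16

Since 23 is prime, the nonzero elements of ℤ_{23} form a cyclic group of order 22.
As gcd(21, 22) = 1, raising to the 21st power is a bijection on this group: if s^21 ≡ t^21 then (st^{−1})^21 = 1, and the only element of order dividing gcd(21, 22) = 1 is 1, so s = t.
With T(0) = 0 this makes T injective on all of ℤ_{23}, hence bijective (finite equal-size domain and codomain). In particular T is bijective.
Since T is bijective, we find the preimage of 13. The inverse of x ↦ x^21 on (ℤ_{23})^× is x ↦ x^21, because 21·21 = 441 = 20·22 + 1 ≡ 1 (mod 22) and x^{22} = 1 for x ≠ 0 (Fermat). So T⁻¹(13) = 13^21 mod 23.
Repeated squaring mod 23: 13^1 ≡ 13, 13^2 ≡ 13² = 169 ≡ 8, 13^4 ≡ 8² = 64 ≡ 18, 13^8 ≡ 18² = 324 ≡ 2, 13^16 ≡ 2² = 4. Since 21 = 16 + 4 + 1, 13^21 ≡ 4·18·13: 4·18 = 72 ≡ 3, then 3·13 = 39 ≡ 16. So 13^21 ≡ 16 (mod 23).
Hence T⁻¹(13) = 16.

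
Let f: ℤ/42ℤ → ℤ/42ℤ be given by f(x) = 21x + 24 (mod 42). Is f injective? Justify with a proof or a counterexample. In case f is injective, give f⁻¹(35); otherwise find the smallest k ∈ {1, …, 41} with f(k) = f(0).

2

We have gcd(21, 42) = 21 > 1. Taking s = 0 and t = 2: f(0) = 24 and f(2) = 21·2 + 24 = 66 ≡ 24 (mod 42).
So f(0) = f(2) while 0 ≠ 2, so f is not injective.
Since f is not injective, we find the least positive k with f(k) = f(0): this means 21k ≡ 0 (mod 42), i.e. 42 ∣ 21k. Since gcd(21, 42) = 21, dividing through by 21 this holds exactly when 2 ∣ k.
The smallest positive such k is 2.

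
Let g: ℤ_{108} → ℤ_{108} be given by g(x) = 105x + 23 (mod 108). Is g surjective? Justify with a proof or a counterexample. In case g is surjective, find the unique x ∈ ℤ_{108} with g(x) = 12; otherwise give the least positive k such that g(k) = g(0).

36

Since gcd(105, 108) = 3, we have 105x ≡ 0 (mod 3) for all x, so g(x) ≡ 2 (mod 3).
But 0 ≢ 2 (mod 3), so 0 ∈ ℤ_{108} has no preimage. Therefore g is not surjective.
Since g is not surjective, we find the least positive k with g(k) = g(0): this means 105k ≡ 0 (mod 108), i.e. 108 ∣ 105k. Since gcd(105, 108) = 3, dividing through by 3 this holds exactly when 36 ∣ 35k, and as gcd(35, 36) = 1, exactly when 36 ∣ k.
The smallest positive such k is 36.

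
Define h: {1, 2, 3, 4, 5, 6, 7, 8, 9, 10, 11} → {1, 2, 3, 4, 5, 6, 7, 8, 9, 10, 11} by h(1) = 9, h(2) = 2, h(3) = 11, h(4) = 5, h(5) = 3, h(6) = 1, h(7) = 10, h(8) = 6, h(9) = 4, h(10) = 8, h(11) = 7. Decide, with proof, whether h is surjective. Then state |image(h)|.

11

Every element of the codomain has a preimage: 1 = h(6), 2 = h(2), 3 = h(5), 4 = h(9), 5 = h(4), 6 = h(8), 7 = h(11), 8 = h(10), 9 = h(1), 10 = h(7), 11 = h(3).
So h is surjective.
The image of h is {1, 2, 3, 4, 5, 6, 7, 8, 9, 10, 11}, which has 11 elements.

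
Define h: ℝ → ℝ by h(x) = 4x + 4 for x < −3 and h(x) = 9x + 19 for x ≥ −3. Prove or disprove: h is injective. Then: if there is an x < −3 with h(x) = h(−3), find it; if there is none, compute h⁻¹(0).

-19/9

Both pieces are strictly increasing (slopes 4 and 9), so each is injective on its own interval.
The left piece maps (−∞, −3) onto (−∞, −8); the right piece maps [−3, ∞) onto [−8, ∞).
These images are disjoint, so no value is attained by both pieces. Hence h is injective.
Because the two images are disjoint, no x < −3 has h(x) = h(−3), so we compute h⁻¹(0): 0 lies in [−8, ∞), so solve 9x + 19 = 0: x = (0 − 19)/9 = −19/9.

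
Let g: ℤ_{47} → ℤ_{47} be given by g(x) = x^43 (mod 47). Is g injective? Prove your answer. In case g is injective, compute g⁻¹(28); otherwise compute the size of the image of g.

Since 47 is prime, the nonzero elements of ℤ_{47} form a cyclic group of order 46.
As gcd(43, 46) = 1, raising to the 43rd power is a bijection on this group: if a^43 ≡ b^43 then (ab^{−1})^43 = 1, and the only element of order dividing gcd(43, 46) = 1 is 1, so a = b.
With g(0) = 0 this makes g injective on all of ℤ_{47}, hence bijective (finite equal-size domain and codomain). In particular g is injective.
Since g is injective, we find the preimage of 28. The inverse of x ↦ x^43 on (ℤ_{47})^× is x ↦ x^15, because 43·15 = 645 = 14·46 + 1 ≡ 1 (mod 46) and x^{46} = 1 for x ≠ 0 (Fermat). So g⁻¹(28) = 28^15 mod 47.
Repeated squaring mod 47: 28^1 ≡ 28, 28^2 ≡ 28² = 784 ≡ 32, 28^4 ≡ 32² = 1024 ≡ 37, 28^8 ≡ 37² = 1369 ≡ 6. Since 15 = 8 + 4 + 2 + 1, 28^15 ≡ 6·37·32·28: 6·37 = 222 ≡ 34, then 34·32 = 1088 ≡ 7, then 7·28 = 196 ≡ 8. So 28^15 ≡ 8 (mod 47).
Hence g⁻¹(28) = 8.

8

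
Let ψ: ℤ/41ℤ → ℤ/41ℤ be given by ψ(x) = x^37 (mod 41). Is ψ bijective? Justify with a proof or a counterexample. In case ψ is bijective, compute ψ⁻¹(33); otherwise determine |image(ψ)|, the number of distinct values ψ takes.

20

Since 41 is prime, the nonzero elements of ℤ/41ℤ form a cyclic group of order 40.
As gcd(37, 40) = 1, raising to the 37th power is a bijection on this group: if s^37 ≡ t^37 then (st^{−1})^37 = 1, and the only element of order dividing gcd(37, 40) = 1 is 1, so s = t.
With ψ(0) = 0 this makes ψ injective on all of ℤ/41ℤ, hence bijective (finite equal-size domain and codomain). In particular ψ is bijective.
Since ψ is bijective, we find the preimage of 33. The inverse of x ↦ x^37 on (ℤ/41ℤ)^× is x ↦ x^13, because 37·13 = 481 = 12·40 + 1 ≡ 1 (mod 40) and x^{40} = 1 for x ≠ 0 (Fermat). So ψ⁻¹(33) = 33^13 mod 41.
Repeated squaring mod 41: 33^1 ≡ 33, 33^2 ≡ 33² = 1089 ≡ 23, 33^4 ≡ 23² = 529 ≡ 37, 33^8 ≡ 37² = 1369 ≡ 16. Since 13 = 8 + 4 + 1, 33^13 ≡ 16·37·33: 16·37 = 592 ≡ 18, then 18·33 = 594 ≡ 20. So 33^13 ≡ 20 (mod 41).
Hence ψ⁻¹(33) = 20.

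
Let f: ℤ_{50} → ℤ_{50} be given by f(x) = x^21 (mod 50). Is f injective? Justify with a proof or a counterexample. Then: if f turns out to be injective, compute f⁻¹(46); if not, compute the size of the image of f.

42

f(0) = 0^21 = 0.
f(10): Repeated squaring mod 50: 10^1 ≡ 10, 10^2 ≡ 10² = 100 ≡ 0, 10^4 ≡ 0² = 0, 10^8 ≡ 0² = 0, 10^16 ≡ 0² = 0. Since 21 = 16 + 4 + 1, 10^21 ≡ 0·0·10: 0·0 = 0, then 0·10 = 0. So 10^21 ≡ 0 (mod 50).
So f(0) = f(10) = 0 while 0 ≠ 10, thus f is not injective.
Since f is not injective, we determine |image(f)|. Computing x^21 mod 50 for each x (by repeated squaring, reducing mod 50 at every step), the values f(0), f(1), …, f(49) are: 0, 1, 2, 3, 4, 25, 6, 7, 8, 9, 0, 11, 12, 13, 14, 25, 16, 17, 18, 19, 0, 21, 22, 23, 24, 25, 26, 27, 28, 29, 0, 31, 32, 33, 34, 25, 36, 37, 38, 39, 0, 41, 42, 43, 44, 25, 46, 47, 48, 49.
The distinct values are {0, 1, 2, 3, 4, 6, 7, 8, 9, 11, 12, 13, 14, 16, 17, 18, 19, 21, 22, 23, 24, 25, 26, 27, 28, 29, 31, 32, 33, 34, 36, 37, 38, 39, 41, 42, 43, 44, 46, 47, 48, 49}; there are 42 of them.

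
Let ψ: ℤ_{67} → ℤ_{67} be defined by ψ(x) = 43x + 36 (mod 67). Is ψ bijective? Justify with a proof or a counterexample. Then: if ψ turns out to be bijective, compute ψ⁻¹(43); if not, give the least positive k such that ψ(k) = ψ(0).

If ψ(u) = ψ(v), then 43u ≡ 43v (mod 67). Because gcd(43, 67) = 1, we may cancel 43 to get u ≡ v (mod 67).
We now compute 43⁻¹ mod 67 explicitly. Euclid's algorithm: 67 = 1·43 + 24, 43 = 1·24 + 19, 24 = 1·19 + 5, 19 = 3·5 + 4, 5 = 1·4 + 1; back-substituting gives 1 = 53·43 − 34·67, so 43⁻¹ ≡ 53 (mod 67).
For any y ∈ ℤ_{67}, x = 53(y − 36) mod 67 satisfies ψ(x) = 43·53(y − 36) + 36 ≡ y (since 43·53 ≡ 1 mod 67). So every y has a preimage.
So ψ is bijective.
Since ψ is bijective, we find ψ⁻¹(43): we need 43x ≡ 43 − 36 ≡ 7 (mod 67). Using 43⁻¹ = 53: x ≡ 53·7 = 371 = 5·67 + 36, so x = 36.
Check: ψ(36) = 43·36 + 36 = 1584 = 23·67 + 43 ≡ 43 (mod 67).

36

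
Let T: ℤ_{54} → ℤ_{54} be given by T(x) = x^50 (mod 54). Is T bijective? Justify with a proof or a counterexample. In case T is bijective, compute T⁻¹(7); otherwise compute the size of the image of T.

20

T(0) = 0^50 = 0.
T(6): Repeated squaring mod 54: 6^1 ≡ 6, 6^2 ≡ 6² = 36, 6^4 ≡ 36² = 1296 ≡ 0, 6^8 ≡ 0² = 0, 6^16 ≡ 0² = 0, 6^32 ≡ 0² = 0. Since 50 = 32 + 16 + 2, 6^50 ≡ 0·0·36: 0·0 = 0, then 0·36 = 0. So 6^50 ≡ 0 (mod 54).
So T(0) = T(6) = 0 while 0 ≠ 6, thus T is not injective, hence not bijective.
Since T is not bijective, we determine |image(T)|. Computing x^50 mod 54 for each x (by repeated squaring, reducing mod 54 at every step), the values T(0), T(1), …, T(53) are: 0, 1, 22, 27, 52, 7, 0, 13, 10, 27, 46, 31, 0, 43, 16, 27, 4, 19, 0, 37, 40, 27, 34, 25, 0, 49, 28, 27, 28, 49, 0, 25, 34, 27, 40, 37, 0, 19, 4, 27, 16, 43, 0, 31, 46, 27, 10, 13, 0, 7, 52, 27, 22, 1.
The distinct values are {0, 1, 4, 7, 10, 13, 16, 19, 22, 25, 27, 28, 31, 34, 37, 40, 43, 46, 49, 52}; there are 20 of them.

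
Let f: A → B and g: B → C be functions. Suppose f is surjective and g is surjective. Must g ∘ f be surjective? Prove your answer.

surjective

Let c ∈ C. Since g is surjective, there is b ∈ B with g(b) = c. Since f is surjective, there is a ∈ A with f(a) = b.
Then (g ∘ f)(a) = g(b) = c. Thus g ∘ f is surjective.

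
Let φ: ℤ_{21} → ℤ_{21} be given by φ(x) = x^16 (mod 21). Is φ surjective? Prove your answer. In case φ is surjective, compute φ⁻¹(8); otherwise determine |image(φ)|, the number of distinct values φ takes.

8

φ(2): Repeated squaring mod 21: 2^1 ≡ 2, 2^2 ≡ 2² = 4, 2^4 ≡ 4² = 16, 2^8 ≡ 16² = 256 ≡ 4, 2^16 ≡ 4² = 16. So 2^16 ≡ 16 (mod 21).
φ(5): Repeated squaring mod 21: 5^1 ≡ 5, 5^2 ≡ 5² = 25 ≡ 4, 5^4 ≡ 4² = 16, 5^8 ≡ 16² = 256 ≡ 4, 5^16 ≡ 4² = 16. So 5^16 ≡ 16 (mod 21).
So φ(2) = φ(5) = 16 while 2 ≠ 5, hence φ is not injective.
A non-injective map from the 21-element set ℤ_{21} to itself takes at most 20 distinct values, so it cannot be surjective. Thus φ is not surjective.
Since φ is not surjective, we determine |image(φ)|. Computing x^16 mod 21 for each x (by repeated squaring, reducing mod 21 at every step), the values φ(0), φ(1), …, φ(20) are: 0, 1, 16, 18, 4, 16, 15, 7, 1, 9, 4, 4, 9, 1, 7, 15, 16, 4, 18, 16, 1.
The distinct values are {0, 1, 4, 7, 9, 15, 16, 18}; there are 8 of them.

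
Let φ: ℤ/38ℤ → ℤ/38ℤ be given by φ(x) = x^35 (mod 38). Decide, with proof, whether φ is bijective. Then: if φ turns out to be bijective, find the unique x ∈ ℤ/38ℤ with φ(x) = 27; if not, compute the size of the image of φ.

Computing x^35 mod 38 for each x (by repeated squaring, reducing mod 38 at every step), the values φ(0), φ(1), …, φ(37) are: 0, 1, 10, 13, 24, 23, 16, 11, 12, 17, 2, 7, 8, 3, 34, 33, 6, 9, 18, 19, 20, 29, 32, 5, 4, 35, 30, 31, 36, 21, 26, 27, 22, 15, 14, 25, 28, 37.
Every element of ℤ/38ℤ appears exactly once in this list, so φ is a bijection, and in particular bijective.
Since φ is bijective, we read off the preimage of 27 from the same table: φ(31) = 27, so φ⁻¹(27) = 31.

31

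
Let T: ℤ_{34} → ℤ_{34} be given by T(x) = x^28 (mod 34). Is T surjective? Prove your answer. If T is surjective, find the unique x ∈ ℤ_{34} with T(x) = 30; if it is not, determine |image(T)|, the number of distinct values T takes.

T(3): Repeated squaring mod 34: 3^1 ≡ 3, 3^2 ≡ 3² = 9, 3^4 ≡ 9² = 81 ≡ 13, 3^8 ≡ 13² = 169 ≡ 33, 3^16 ≡ 33² = 1089 ≡ 1. Since 28 = 16 + 8 + 4, 3^28 ≡ 1·33·13: 1·33 = 33, then 33·13 = 429 ≡ 21. So 3^28 ≡ 21 (mod 34).
T(5): Repeated squaring mod 34: 5^1 ≡ 5, 5^2 ≡ 5² = 25, 5^4 ≡ 25² = 625 ≡ 13, 5^8 ≡ 13² = 169 ≡ 33, 5^16 ≡ 33² = 1089 ≡ 1. Since 28 = 16 + 8 + 4, 5^28 ≡ 1·33·13: 1·33 = 33, then 33·13 = 429 ≡ 21. So 5^28 ≡ 21 (mod 34).
So T(3) = T(5) = 21 while 3 ≠ 5, therefore T is not injective.
A non-injective map from the 34-element set ℤ_{34} to itself takes at most 33 distinct values, so it cannot be surjective. Therefore T is not surjective.
Since T is not surjective, we determine |image(T)|. Computing x^28 mod 34 for each x (by repeated squaring, reducing mod 34 at every step), the values T(0), T(1), …, T(33) are: 0, 1, 16, 21, 18, 21, 30, 13, 16, 33, 30, 13, 4, 1, 4, 33, 18, 17, 18, 33, 4, 1, 4, 13, 30, 33, 16, 13, 30, 21, 18, 21, 16, 1.
The distinct values are {0, 1, 4, 13, 16, 17, 18, 21, 30, 33}; there are 10 of them.

10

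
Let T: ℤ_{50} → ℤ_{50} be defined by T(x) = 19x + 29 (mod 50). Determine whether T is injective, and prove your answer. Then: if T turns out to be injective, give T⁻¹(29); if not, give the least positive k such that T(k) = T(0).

If T(s) = T(t), then 19s ≡ 19t (mod 50). Because gcd(19, 50) = 1, we may cancel 19 to get s ≡ t (mod 50).
Therefore T is injective.
We now compute 19⁻¹ mod 50 explicitly. Euclid's algorithm: 50 = 2·19 + 12, 19 = 1·12 + 7, 12 = 1·7 + 5, 7 = 1·5 + 2, 5 = 2·2 + 1; back-substituting gives 1 = 29·19 − 11·50, so 19⁻¹ ≡ 29 (mod 50).
Since T is injective, we compute T⁻¹(29): solve 19x + 29 ≡ 29 (mod 50), i.e. 19x ≡ 0 (mod 50).
Multiplying by 19⁻¹ = 29 gives x ≡ 29·0 = 0 ≡ 0 (mod 50).
Check: T(0) = 19·0 + 29 = 29 ≡ 29 (mod 50).

0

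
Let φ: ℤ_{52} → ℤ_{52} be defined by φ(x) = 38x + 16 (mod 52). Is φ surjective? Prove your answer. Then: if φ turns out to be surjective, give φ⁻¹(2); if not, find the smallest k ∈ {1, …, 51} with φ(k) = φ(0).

26

Since gcd(38, 52) = 2, we have 38x ≡ 0 (mod 2) for all x, so φ(x) ≡ 0 (mod 2).
But 1 ≢ 0 (mod 2), so 1 ∈ ℤ_{52} has no preimage. Hence φ is not surjective.
Since φ is not surjective, we find the least positive k with φ(k) = φ(0): this means 38k ≡ 0 (mod 52), i.e. 52 ∣ 38k. Since gcd(38, 52) = 2, dividing through by 2 this holds exactly when 26 ∣ 19k, and as gcd(19, 26) = 1, exactly when 26 ∣ k.
The smallest positive such k is 26.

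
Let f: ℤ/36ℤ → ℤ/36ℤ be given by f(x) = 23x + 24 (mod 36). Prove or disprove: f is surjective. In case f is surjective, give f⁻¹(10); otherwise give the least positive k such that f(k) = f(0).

Since gcd(23, 36) = 1, 23 is invertible modulo 36. Euclid's algorithm: 36 = 1·23 + 13, 23 = 1·13 + 10, 13 = 1·10 + 3, 10 = 3·3 + 1; back-substituting gives 1 = 11·23 − 7·36, so 23⁻¹ ≡ 11 (mod 36).
Then y ↦ 11(y − 24) is a two-sided inverse to f, so every y ∈ ℤ/36ℤ has a preimage.
So f is surjective.
Since f is surjective, we compute f⁻¹(10): solve 23x + 24 ≡ 10 (mod 36), i.e. 23x ≡ 22 (mod 36).
Multiplying by 23⁻¹ = 11 gives x ≡ 11·22 = 242 = 6·36 + 26 ≡ 26 (mod 36).
Check: f(26) = 23·26 + 24 = 622 = 17·36 + 10 ≡ 10 (mod 36).

26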